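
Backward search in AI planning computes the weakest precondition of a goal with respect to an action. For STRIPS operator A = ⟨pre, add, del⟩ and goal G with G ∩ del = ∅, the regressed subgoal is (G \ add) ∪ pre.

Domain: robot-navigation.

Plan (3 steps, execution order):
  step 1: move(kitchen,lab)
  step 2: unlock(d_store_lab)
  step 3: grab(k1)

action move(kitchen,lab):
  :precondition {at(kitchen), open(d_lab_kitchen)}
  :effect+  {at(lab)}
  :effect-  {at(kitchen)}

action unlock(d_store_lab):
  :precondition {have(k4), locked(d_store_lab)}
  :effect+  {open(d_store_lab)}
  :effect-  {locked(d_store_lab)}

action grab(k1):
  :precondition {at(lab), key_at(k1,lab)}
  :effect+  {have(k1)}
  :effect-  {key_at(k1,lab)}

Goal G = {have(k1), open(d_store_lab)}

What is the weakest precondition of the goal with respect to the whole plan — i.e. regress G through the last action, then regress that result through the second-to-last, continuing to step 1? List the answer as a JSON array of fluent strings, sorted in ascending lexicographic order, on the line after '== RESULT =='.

Work backward from the goal:
  through step 3 (grab(k1)): drop {have(k1)}, keep {open(d_store_lab)}, require {at(lab), key_at(k1,lab)}
    → {at(lab), key_at(k1,lab), open(d_store_lab)}
  through step 2 (unlock(d_store_lab)): drop {open(d_store_lab)}, keep {at(lab), key_at(k1,lab)}, require {have(k4), locked(d_store_lab)}
    → {at(lab), have(k4), key_at(k1,lab), locked(d_store_lab)}
  through step 1 (move(kitchen,lab)): drop {at(lab)}, keep {have(k4), key_at(k1,lab), locked(d_store_lab)}, require {at(kitchen), open(d_lab_kitchen)}
    → {at(kitchen), have(k4), key_at(k1,lab), locked(d_store_lab), open(d_lab_kitchen)}

== RESULT ==
["at(kitchen)", "have(k4)", "key_at(k1,lab)", "locked(d_store_lab)", "open(d_lab_kitchen)"]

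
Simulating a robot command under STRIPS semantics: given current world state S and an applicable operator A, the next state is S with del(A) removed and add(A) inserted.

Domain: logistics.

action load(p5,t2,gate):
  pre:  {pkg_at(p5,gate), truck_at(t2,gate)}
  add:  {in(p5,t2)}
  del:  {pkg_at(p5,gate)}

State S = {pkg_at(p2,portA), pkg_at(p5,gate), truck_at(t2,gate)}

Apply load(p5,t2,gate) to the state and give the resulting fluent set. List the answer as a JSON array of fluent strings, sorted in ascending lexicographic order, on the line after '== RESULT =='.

Compute (S \ del) ∪ add:
  pre ⊆ S: {pkg_at(p5,gate), truck_at(t2,gate)} ⊆ S  — applicable
  S \ del = {pkg_at(p2,portA), truck_at(t2,gate)}
  ∪ add   = {in(p5,t2), pkg_at(p2,portA), truck_at(t2,gate)}

== RESULT ==
["in(p5,t2)", "pkg_at(p2,portA)", "truck_at(t2,gate)"]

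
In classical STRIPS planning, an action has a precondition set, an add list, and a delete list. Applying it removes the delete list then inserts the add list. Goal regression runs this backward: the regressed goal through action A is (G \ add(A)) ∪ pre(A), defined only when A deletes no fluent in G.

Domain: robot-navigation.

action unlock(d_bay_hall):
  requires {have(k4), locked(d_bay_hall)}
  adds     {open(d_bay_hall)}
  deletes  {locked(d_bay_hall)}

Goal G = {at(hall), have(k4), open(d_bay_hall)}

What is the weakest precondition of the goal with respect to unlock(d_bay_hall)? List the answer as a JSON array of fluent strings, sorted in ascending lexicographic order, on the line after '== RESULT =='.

Compute (G \ add) ∪ pre:
  G ∩ del = {}  (empty — regression defined)
  G \ add = {at(hall), have(k4), open(d_bay_hall)} \ {open(d_bay_hall)} = {at(hall), have(k4)}
  ∪ pre   = {at(hall), have(k4)} ∪ {have(k4), locked(d_bay_hall)}
          = {at(hall), have(k4), locked(d_bay_hall)}

== RESULT ==
["at(hall)", "have(k4)", "locked(d_bay_hall)"]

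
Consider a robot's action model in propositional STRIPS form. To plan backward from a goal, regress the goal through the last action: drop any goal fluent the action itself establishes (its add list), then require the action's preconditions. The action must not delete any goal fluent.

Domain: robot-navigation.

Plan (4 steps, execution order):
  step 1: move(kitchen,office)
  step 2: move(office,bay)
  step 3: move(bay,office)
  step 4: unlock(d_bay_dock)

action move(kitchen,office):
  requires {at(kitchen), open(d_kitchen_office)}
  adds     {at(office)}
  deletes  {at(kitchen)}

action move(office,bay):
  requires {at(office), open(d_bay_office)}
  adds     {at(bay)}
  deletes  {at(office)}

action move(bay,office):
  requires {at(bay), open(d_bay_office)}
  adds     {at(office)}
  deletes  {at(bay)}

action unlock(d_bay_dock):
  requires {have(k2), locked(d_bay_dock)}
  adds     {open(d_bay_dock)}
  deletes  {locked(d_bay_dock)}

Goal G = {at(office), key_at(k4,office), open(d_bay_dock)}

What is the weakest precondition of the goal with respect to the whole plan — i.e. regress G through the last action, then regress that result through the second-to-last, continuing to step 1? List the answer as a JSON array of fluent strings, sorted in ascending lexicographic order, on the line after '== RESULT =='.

Regress step by step:
  through step 4 (unlock(d_bay_dock)): drop {open(d_bay_dock)}, keep {at(office), key_at(k4,office)}, require {have(k2), locked(d_bay_dock)}
    → {at(office), have(k2), key_at(k4,office), locked(d_bay_dock)}
  through step 3 (move(bay,office)): drop {at(office)}, keep {have(k2), key_at(k4,office), locked(d_bay_dock)}, require {at(bay), open(d_bay_office)}
    → {at(bay), have(k2), key_at(k4,office), locked(d_bay_dock), open(d_bay_office)}
  through step 2 (move(office,bay)): drop {at(bay)}, keep {have(k2), key_at(k4,office), locked(d_bay_dock), open(d_bay_office)}, require {at(office), open(d_bay_office)}
    → {at(office), have(k2), key_at(k4,office), locked(d_bay_dock), open(d_bay_office)}
  through step 1 (move(kitchen,office)): drop {at(office)}, keep {have(k2), key_at(k4,office), locked(d_bay_dock), open(d_bay_office)}, require {at(kitchen), open(d_kitchen_office)}
    → {at(kitchen), have(k2), key_at(k4,office), locked(d_bay_dock), open(d_bay_office), open(d_kitchen_office)}

== RESULT ==
["at(kitchen)", "have(k2)", "key_at(k4,office)", "locked(d_bay_dock)", "open(d_bay_office)", "open(d_kitchen_office)"]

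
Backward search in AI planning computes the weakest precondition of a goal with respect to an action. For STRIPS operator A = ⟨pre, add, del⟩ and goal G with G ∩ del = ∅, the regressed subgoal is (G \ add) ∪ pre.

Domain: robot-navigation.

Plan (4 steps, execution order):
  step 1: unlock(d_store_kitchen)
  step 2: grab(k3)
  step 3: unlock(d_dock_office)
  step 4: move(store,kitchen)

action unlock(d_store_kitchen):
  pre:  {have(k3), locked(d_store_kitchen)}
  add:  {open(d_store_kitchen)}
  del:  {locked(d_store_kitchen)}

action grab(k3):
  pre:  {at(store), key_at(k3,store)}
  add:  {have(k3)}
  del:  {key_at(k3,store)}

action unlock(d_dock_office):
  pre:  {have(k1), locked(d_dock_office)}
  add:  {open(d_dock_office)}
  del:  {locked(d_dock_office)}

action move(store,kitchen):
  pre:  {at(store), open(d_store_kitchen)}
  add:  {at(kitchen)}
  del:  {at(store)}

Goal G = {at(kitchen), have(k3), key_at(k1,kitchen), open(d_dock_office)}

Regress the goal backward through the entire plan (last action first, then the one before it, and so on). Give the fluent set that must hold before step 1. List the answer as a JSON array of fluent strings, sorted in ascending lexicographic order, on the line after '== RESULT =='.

Regress step by step:
  through step 4 (move(store,kitchen)): drop {at(kitchen)}, keep {have(k3), key_at(k1,kitchen), open(d_dock_office)}, require {at(store), open(d_store_kitchen)}
    → {at(store), have(k3), key_at(k1,kitchen), open(d_dock_office), open(d_store_kitchen)}
  through step 3 (unlock(d_dock_office)): drop {open(d_dock_office)}, keep {at(store), have(k3), key_at(k1,kitchen), open(d_store_kitchen)}, require {have(k1), locked(d_dock_office)}
    → {at(store), have(k1), have(k3), key_at(k1,kitchen), locked(d_dock_office), open(d_store_kitchen)}
  through step 2 (grab(k3)): drop {have(k3)}, keep {at(store), have(k1), key_at(k1,kitchen), locked(d_dock_office), open(d_store_kitchen)}, require {at(store), key_at(k3,store)}
    → {at(store), have(k1), key_at(k1,kitchen), key_at(k3,store), locked(d_dock_office), open(d_store_kitchen)}
  through step 1 (unlock(d_store_kitchen)): drop {open(d_store_kitchen)}, keep {at(store), have(k1), key_at(k1,kitchen), key_at(k3,store), locked(d_dock_office)}, require {have(k3), locked(d_store_kitchen)}
    → {at(store), have(k1), have(k3), key_at(k1,kitchen), key_at(k3,store), locked(d_dock_office), locked(d_store_kitchen)}

== RESULT ==
["at(store)", "have(k1)", "have(k3)", "key_at(k1,kitchen)", "key_at(k3,store)", "locked(d_dock_office)", "locked(d_store_kitchen)"]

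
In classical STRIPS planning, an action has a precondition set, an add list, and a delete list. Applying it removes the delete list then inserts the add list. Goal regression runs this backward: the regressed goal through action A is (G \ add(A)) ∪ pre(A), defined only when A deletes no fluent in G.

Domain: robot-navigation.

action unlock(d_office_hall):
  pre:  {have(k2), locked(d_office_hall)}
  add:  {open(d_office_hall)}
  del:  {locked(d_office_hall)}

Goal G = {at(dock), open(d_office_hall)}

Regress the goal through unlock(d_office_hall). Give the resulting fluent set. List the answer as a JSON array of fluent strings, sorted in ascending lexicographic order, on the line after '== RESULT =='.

Compute (G \ add) ∪ pre:
  G ∩ del = {}  (empty — regression defined)
  G \ add = {at(dock), open(d_office_hall)} \ {open(d_office_hall)} = {at(dock)}
  ∪ pre   = {at(dock)} ∪ {have(k2), locked(d_office_hall)}
          = {at(dock), have(k2), locked(d_office_hall)}

== RESULT ==
["at(dock)", "have(k2)", "locked(d_office_hall)"]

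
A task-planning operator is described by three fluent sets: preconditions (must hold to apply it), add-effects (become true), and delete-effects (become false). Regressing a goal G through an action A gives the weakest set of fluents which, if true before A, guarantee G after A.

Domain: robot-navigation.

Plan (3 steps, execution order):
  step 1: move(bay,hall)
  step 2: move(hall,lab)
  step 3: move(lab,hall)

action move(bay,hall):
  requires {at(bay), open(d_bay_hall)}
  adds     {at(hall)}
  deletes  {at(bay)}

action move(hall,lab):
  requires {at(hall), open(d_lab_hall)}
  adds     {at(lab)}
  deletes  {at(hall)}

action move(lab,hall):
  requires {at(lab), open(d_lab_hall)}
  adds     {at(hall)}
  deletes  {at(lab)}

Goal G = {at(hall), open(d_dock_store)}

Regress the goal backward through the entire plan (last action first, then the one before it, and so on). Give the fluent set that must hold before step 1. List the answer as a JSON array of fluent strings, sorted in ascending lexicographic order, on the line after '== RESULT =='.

Regress step by step:
  through step 3 (move(lab,hall)): drop {at(hall)}, keep {open(d_dock_store)}, require {at(lab), open(d_lab_hall)}
    → {at(lab), open(d_dock_store), open(d_lab_hall)}
  through step 2 (move(hall,lab)): drop {at(lab)}, keep {open(d_dock_store), open(d_lab_hall)}, require {at(hall), open(d_lab_hall)}
    → {at(hall), open(d_dock_store), open(d_lab_hall)}
  through step 1 (move(bay,hall)): drop {at(hall)}, keep {open(d_dock_store), open(d_lab_hall)}, require {at(bay), open(d_bay_hall)}
    → {at(bay), open(d_bay_hall), open(d_dock_store), open(d_lab_hall)}

== RESULT ==
["at(bay)", "open(d_bay_hall)", "open(d_dock_store)", "open(d_lab_hall)"]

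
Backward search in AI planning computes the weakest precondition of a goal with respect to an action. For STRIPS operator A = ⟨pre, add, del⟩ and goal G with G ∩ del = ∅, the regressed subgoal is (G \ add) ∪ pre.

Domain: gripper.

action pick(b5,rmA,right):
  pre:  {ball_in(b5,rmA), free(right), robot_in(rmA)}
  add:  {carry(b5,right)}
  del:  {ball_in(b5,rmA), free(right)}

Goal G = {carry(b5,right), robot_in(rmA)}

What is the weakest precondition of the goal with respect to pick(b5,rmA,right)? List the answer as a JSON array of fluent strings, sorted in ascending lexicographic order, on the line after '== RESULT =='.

Compute (G \ add) ∪ pre:
  G ∩ del = {}  (empty — regression defined)
  G \ add = {carry(b5,right), robot_in(rmA)} \ {carry(b5,right)} = {robot_in(rmA)}
  ∪ pre   = {robot_in(rmA)} ∪ {ball_in(b5,rmA), free(right), robot_in(rmA)}
          = {ball_in(b5,rmA), free(right), robot_in(rmA)}

== RESULT ==
["ball_in(b5,rmA)", "free(right)", "robot_in(rmA)"]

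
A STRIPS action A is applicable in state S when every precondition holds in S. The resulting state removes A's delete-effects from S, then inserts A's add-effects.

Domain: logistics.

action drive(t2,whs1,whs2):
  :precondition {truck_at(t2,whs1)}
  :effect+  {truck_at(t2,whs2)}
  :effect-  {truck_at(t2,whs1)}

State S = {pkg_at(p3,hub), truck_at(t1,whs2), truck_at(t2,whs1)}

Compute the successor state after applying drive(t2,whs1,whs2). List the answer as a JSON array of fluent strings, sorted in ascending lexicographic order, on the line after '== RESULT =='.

Compute (S \ del) ∪ add:
  pre ⊆ S: {truck_at(t2,whs1)} ⊆ S  — applicable
  S \ del = {pkg_at(p3,hub), truck_at(t1,whs2)}
  ∪ add   = {pkg_at(p3,hub), truck_at(t1,whs2), truck_at(t2,whs2)}

== RESULT ==
["pkg_at(p3,hub)", "truck_at(t1,whs2)", "truck_at(t2,whs2)"]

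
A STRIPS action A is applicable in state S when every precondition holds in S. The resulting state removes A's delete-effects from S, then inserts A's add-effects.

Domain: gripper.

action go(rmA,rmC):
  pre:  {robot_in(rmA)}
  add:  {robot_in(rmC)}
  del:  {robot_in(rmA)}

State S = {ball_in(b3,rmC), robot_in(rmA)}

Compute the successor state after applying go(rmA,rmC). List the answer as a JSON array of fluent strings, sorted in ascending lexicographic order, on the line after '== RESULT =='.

Progress:
  pre ⊆ S: {robot_in(rmA)} ⊆ S  — applicable
  S \ del = {ball_in(b3,rmC)}
  ∪ add   = {ball_in(b3,rmC), robot_in(rmC)}

== RESULT ==
["ball_in(b3,rmC)", "robot_in(rmC)"]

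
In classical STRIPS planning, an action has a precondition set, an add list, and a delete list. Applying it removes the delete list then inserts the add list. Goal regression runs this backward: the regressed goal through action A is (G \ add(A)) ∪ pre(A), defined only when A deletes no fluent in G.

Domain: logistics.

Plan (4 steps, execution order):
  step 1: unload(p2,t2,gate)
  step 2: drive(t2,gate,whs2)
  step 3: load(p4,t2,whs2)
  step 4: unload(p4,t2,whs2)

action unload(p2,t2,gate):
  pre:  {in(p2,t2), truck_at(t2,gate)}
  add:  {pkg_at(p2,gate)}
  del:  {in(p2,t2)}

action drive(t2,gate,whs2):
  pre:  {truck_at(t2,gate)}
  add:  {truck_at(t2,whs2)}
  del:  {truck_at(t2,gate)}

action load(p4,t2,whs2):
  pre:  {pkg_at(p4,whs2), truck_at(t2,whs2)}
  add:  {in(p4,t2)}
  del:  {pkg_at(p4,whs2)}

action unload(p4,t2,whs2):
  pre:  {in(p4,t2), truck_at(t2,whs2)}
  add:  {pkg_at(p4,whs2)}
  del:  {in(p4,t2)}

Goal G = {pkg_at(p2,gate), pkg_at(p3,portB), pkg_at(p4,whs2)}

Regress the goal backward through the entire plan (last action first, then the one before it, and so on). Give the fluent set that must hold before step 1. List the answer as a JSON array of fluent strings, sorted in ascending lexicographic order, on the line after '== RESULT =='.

Work backward from the goal:
  through step 4 (unload(p4,t2,whs2)): drop {pkg_at(p4,whs2)}, keep {pkg_at(p2,gate), pkg_at(p3,portB)}, require {in(p4,t2), truck_at(t2,whs2)}
    → {in(p4,t2), pkg_at(p2,gate), pkg_at(p3,portB), truck_at(t2,whs2)}
  through step 3 (load(p4,t2,whs2)): drop {in(p4,t2)}, keep {pkg_at(p2,gate), pkg_at(p3,portB), truck_at(t2,whs2)}, require {pkg_at(p4,whs2), truck_at(t2,whs2)}
    → {pkg_at(p2,gate), pkg_at(p3,portB), pkg_at(p4,whs2), truck_at(t2,whs2)}
  through step 2 (drive(t2,gate,whs2)): drop {truck_at(t2,whs2)}, keep {pkg_at(p2,gate), pkg_at(p3,portB), pkg_at(p4,whs2)}, require {truck_at(t2,gate)}
    → {pkg_at(p2,gate), pkg_at(p3,portB), pkg_at(p4,whs2), truck_at(t2,gate)}
  through step 1 (unload(p2,t2,gate)): drop {pkg_at(p2,gate)}, keep {pkg_at(p3,portB), pkg_at(p4,whs2), truck_at(t2,gate)}, require {in(p2,t2), truck_at(t2,gate)}
    → {in(p2,t2), pkg_at(p3,portB), pkg_at(p4,whs2), truck_at(t2,gate)}

== RESULT ==
["in(p2,t2)", "pkg_at(p3,portB)", "pkg_at(p4,whs2)", "truck_at(t2,gate)"]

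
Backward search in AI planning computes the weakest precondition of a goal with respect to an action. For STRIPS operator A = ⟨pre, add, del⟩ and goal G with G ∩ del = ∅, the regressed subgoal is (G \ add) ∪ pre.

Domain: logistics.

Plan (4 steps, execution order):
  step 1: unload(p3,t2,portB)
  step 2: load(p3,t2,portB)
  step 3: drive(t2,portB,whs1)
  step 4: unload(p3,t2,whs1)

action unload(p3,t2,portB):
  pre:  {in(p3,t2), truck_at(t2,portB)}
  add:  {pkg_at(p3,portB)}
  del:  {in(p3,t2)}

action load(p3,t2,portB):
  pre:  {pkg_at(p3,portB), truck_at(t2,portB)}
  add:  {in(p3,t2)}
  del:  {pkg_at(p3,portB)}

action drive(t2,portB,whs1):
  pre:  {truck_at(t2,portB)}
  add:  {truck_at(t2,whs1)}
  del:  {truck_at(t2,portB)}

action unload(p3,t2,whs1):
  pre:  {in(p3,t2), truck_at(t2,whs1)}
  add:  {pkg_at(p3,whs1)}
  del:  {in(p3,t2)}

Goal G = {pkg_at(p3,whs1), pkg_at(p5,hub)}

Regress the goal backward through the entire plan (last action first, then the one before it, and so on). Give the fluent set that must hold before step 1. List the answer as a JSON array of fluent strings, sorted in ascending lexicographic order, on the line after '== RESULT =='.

Regress step by step:
  through step 4 (unload(p3,t2,whs1)): drop {pkg_at(p3,whs1)}, keep {pkg_at(p5,hub)}, require {in(p3,t2), truck_at(t2,whs1)}
    → {in(p3,t2), pkg_at(p5,hub), truck_at(t2,whs1)}
  through step 3 (drive(t2,portB,whs1)): drop {truck_at(t2,whs1)}, keep {in(p3,t2), pkg_at(p5,hub)}, require {truck_at(t2,portB)}
    → {in(p3,t2), pkg_at(p5,hub), truck_at(t2,portB)}
  through step 2 (load(p3,t2,portB)): drop {in(p3,t2)}, keep {pkg_at(p5,hub), truck_at(t2,portB)}, require {pkg_at(p3,portB), truck_at(t2,portB)}
    → {pkg_at(p3,portB), pkg_at(p5,hub), truck_at(t2,portB)}
  through step 1 (unload(p3,t2,portB)): drop {pkg_at(p3,portB)}, keep {pkg_at(p5,hub), truck_at(t2,portB)}, require {in(p3,t2), truck_at(t2,portB)}
    → {in(p3,t2), pkg_at(p5,hub), truck_at(t2,portB)}

== RESULT ==
["in(p3,t2)", "pkg_at(p5,hub)", "truck_at(t2,portB)"]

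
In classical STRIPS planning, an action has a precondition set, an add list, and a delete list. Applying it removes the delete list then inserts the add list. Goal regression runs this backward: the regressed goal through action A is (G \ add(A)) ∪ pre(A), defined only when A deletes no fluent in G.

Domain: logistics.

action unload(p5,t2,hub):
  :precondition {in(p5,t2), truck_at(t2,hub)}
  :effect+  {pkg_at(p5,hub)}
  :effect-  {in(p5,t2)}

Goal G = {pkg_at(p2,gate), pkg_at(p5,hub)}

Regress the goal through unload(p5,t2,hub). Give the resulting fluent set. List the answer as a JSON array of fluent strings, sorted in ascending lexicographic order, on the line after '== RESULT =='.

Compute (G \ add) ∪ pre:
  G ∩ del = {}  (empty — regression defined)
  G \ add = {pkg_at(p2,gate), pkg_at(p5,hub)} \ {pkg_at(p5,hub)} = {pkg_at(p2,gate)}
  ∪ pre   = {pkg_at(p2,gate)} ∪ {in(p5,t2), truck_at(t2,hub)}
          = {in(p5,t2), pkg_at(p2,gate), truck_at(t2,hub)}

== RESULT ==
["in(p5,t2)", "pkg_at(p2,gate)", "truck_at(t2,hub)"]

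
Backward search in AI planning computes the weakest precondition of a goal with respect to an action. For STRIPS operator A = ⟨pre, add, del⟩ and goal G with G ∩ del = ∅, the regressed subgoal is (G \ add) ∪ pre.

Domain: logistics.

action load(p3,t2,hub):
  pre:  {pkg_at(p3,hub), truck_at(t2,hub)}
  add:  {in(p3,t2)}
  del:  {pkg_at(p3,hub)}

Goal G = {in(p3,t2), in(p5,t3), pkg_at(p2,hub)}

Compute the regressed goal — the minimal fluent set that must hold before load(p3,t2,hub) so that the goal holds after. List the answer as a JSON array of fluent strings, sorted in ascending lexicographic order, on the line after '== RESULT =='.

Compute (G \ add) ∪ pre:
  G ∩ del = {}  (empty — regression defined)
  G \ add = {in(p3,t2), in(p5,t3), pkg_at(p2,hub)} \ {in(p3,t2)} = {in(p5,t3), pkg_at(p2,hub)}
  ∪ pre   = {in(p5,t3), pkg_at(p2,hub)} ∪ {pkg_at(p3,hub), truck_at(t2,hub)}
          = {in(p5,t3), pkg_at(p2,hub), pkg_at(p3,hub), truck_at(t2,hub)}

== RESULT ==
["in(p5,t3)", "pkg_at(p2,hub)", "pkg_at(p3,hub)", "truck_at(t2,hub)"]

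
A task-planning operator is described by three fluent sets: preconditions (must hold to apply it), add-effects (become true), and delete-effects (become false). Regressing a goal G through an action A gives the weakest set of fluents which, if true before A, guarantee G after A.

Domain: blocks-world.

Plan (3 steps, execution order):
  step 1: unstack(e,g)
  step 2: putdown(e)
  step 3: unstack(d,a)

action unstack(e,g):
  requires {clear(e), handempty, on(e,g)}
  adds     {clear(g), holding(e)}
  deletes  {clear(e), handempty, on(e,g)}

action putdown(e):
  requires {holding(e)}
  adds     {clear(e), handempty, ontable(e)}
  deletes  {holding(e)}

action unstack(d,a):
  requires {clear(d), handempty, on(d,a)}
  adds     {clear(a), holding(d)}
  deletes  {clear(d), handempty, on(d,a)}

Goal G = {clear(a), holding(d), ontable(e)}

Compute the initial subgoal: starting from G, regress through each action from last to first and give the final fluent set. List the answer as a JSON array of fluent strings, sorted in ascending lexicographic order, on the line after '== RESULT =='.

Regress step by step:
  through step 3 (unstack(d,a)): drop {clear(a), holding(d)}, keep {ontable(e)}, require {clear(d), handempty, on(d,a)}
    → {clear(d), handempty, on(d,a), ontable(e)}
  through step 2 (putdown(e)): drop {handempty, ontable(e)}, keep {clear(d), on(d,a)}, require {holding(e)}
    → {clear(d), holding(e), on(d,a)}
  through step 1 (unstack(e,g)): drop {holding(e)}, keep {clear(d), on(d,a)}, require {clear(e), handempty, on(e,g)}
    → {clear(d), clear(e), handempty, on(d,a), on(e,g)}

== RESULT ==
["clear(d)", "clear(e)", "handempty", "on(d,a)", "on(e,g)"]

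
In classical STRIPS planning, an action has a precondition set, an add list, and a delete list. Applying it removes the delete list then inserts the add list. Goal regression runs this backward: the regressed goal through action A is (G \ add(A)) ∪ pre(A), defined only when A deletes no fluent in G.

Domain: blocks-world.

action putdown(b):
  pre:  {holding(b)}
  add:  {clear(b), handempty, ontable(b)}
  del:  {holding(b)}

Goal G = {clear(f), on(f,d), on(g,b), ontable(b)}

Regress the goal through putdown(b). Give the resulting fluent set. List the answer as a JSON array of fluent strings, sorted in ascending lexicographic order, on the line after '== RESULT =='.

Compute (G \ add) ∪ pre:
  G ∩ del = {}  (empty — regression defined)
  G \ add = {clear(f), on(f,d), on(g,b), ontable(b)} \ {clear(b), handempty, ontable(b)} = {clear(f), on(f,d), on(g,b)}
  ∪ pre   = {clear(f), on(f,d), on(g,b)} ∪ {holding(b)}
          = {clear(f), holding(b), on(f,d), on(g,b)}

== RESULT ==
["clear(f)", "holding(b)", "on(f,d)", "on(g,b)"]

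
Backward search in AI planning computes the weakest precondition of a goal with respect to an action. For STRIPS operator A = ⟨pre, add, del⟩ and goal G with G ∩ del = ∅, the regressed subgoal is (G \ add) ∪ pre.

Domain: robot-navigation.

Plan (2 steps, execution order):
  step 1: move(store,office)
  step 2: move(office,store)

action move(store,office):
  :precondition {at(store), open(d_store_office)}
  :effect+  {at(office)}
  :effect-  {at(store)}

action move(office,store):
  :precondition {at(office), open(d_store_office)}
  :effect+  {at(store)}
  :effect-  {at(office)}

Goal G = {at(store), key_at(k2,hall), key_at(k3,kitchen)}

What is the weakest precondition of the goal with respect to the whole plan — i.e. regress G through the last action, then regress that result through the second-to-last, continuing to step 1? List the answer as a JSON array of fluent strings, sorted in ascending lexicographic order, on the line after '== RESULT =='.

Regress step by step:
  through step 2 (move(office,store)): drop {at(store)}, keep {key_at(k2,hall), key_at(k3,kitchen)}, require {at(office), open(d_store_office)}
    → {at(office), key_at(k2,hall), key_at(k3,kitchen), open(d_store_office)}
  through step 1 (move(store,office)): drop {at(office)}, keep {key_at(k2,hall), key_at(k3,kitchen), open(d_store_office)}, require {at(store), open(d_store_office)}
    → {at(store), key_at(k2,hall), key_at(k3,kitchen), open(d_store_office)}

== RESULT ==
["at(store)", "key_at(k2,hall)", "key_at(k3,kitchen)", "open(d_store_office)"]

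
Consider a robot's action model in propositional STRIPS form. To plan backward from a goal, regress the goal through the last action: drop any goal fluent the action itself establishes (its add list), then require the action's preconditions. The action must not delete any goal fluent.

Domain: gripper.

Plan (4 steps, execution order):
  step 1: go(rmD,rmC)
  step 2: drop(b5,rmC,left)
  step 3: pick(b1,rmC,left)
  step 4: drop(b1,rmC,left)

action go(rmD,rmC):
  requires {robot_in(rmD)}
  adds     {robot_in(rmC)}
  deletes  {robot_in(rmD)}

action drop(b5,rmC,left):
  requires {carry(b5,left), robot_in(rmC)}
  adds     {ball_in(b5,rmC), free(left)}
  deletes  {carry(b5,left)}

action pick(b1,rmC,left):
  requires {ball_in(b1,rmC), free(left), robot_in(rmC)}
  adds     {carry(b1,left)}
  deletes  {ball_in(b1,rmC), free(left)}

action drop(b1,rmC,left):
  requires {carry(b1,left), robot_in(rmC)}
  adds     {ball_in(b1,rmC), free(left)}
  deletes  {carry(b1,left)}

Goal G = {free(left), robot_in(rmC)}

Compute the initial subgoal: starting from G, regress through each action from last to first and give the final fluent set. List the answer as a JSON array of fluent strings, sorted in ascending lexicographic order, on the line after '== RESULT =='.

Work backward from the goal:
  through step 4 (drop(b1,rmC,left)): drop {free(left)}, keep {robot_in(rmC)}, require {carry(b1,left), robot_in(rmC)}
    → {carry(b1,left), robot_in(rmC)}
  through step 3 (pick(b1,rmC,left)): drop {carry(b1,left)}, keep {robot_in(rmC)}, require {ball_in(b1,rmC), free(left), robot_in(rmC)}
    → {ball_in(b1,rmC), free(left), robot_in(rmC)}
  through step 2 (drop(b5,rmC,left)): drop {free(left)}, keep {ball_in(b1,rmC), robot_in(rmC)}, require {carry(b5,left), robot_in(rmC)}
    → {ball_in(b1,rmC), carry(b5,left), robot_in(rmC)}
  through step 1 (go(rmD,rmC)): drop {robot_in(rmC)}, keep {ball_in(b1,rmC), carry(b5,left)}, require {robot_in(rmD)}
    → {ball_in(b1,rmC), carry(b5,left), robot_in(rmD)}

== RESULT ==
["ball_in(b1,rmC)", "carry(b5,left)", "robot_in(rmD)"]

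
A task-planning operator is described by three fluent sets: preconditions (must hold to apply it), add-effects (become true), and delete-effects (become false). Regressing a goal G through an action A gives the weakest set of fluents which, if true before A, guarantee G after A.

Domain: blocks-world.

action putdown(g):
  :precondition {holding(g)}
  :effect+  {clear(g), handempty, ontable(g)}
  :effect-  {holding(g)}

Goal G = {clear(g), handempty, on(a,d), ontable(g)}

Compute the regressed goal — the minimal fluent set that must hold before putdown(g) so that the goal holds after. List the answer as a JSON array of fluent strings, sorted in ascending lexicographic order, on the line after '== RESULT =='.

Compute (G \ add) ∪ pre:
  G ∩ del = {}  (empty — regression defined)
  G \ add = {clear(g), handempty, on(a,d), ontable(g)} \ {clear(g), handempty, ontable(g)} = {on(a,d)}
  ∪ pre   = {on(a,d)} ∪ {holding(g)}
          = {holding(g), on(a,d)}

== RESULT ==
["holding(g)", "on(a,d)"]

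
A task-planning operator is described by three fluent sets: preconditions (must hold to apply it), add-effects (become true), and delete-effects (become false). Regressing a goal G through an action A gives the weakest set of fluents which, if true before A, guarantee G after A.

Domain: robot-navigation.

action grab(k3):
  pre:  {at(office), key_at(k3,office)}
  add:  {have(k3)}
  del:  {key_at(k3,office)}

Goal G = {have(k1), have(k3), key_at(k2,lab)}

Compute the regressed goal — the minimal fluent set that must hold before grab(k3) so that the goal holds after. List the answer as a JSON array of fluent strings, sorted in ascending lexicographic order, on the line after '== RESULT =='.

Compute (G \ add) ∪ pre:
  G ∩ del = {}  (empty — regression defined)
  G \ add = {have(k1), have(k3), key_at(k2,lab)} \ {have(k3)} = {have(k1), key_at(k2,lab)}
  ∪ pre   = {have(k1), key_at(k2,lab)} ∪ {at(office), key_at(k3,office)}
          = {at(office), have(k1), key_at(k2,lab), key_at(k3,office)}

== RESULT ==
["at(office)", "have(k1)", "key_at(k2,lab)", "key_at(k3,office)"]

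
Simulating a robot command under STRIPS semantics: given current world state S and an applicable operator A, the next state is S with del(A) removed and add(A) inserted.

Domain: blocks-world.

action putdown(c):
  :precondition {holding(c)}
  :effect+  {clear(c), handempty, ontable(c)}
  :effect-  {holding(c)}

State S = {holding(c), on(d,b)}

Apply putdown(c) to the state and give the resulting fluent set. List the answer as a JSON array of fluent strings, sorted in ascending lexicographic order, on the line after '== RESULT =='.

Compute (S \ del) ∪ add:
  pre ⊆ S: {holding(c)} ⊆ S  — applicable
  S \ del = {on(d,b)}
  ∪ add   = {clear(c), handempty, on(d,b), ontable(c)}

== RESULT ==
["clear(c)", "handempty", "on(d,b)", "ontable(c)"]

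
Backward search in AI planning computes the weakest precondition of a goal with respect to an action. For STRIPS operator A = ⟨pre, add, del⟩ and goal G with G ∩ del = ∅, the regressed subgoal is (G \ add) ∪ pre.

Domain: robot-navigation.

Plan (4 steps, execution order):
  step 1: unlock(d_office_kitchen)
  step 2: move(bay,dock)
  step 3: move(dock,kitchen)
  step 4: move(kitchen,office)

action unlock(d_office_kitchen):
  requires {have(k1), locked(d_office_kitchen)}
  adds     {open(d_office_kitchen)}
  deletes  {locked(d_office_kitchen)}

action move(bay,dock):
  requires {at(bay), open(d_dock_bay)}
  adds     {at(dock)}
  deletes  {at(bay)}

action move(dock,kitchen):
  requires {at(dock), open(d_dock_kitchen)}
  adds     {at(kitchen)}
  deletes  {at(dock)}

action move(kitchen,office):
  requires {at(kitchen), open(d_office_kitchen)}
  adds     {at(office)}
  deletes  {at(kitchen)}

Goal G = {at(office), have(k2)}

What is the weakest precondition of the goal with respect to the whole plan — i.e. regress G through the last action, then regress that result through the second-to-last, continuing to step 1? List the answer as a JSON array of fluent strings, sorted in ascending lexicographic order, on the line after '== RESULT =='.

Work backward from the goal:
  through step 4 (move(kitchen,office)): drop {at(office)}, keep {have(k2)}, require {at(kitchen), open(d_office_kitchen)}
    → {at(kitchen), have(k2), open(d_office_kitchen)}
  through step 3 (move(dock,kitchen)): drop {at(kitchen)}, keep {have(k2), open(d_office_kitchen)}, require {at(dock), open(d_dock_kitchen)}
    → {at(dock), have(k2), open(d_dock_kitchen), open(d_office_kitchen)}
  through step 2 (move(bay,dock)): drop {at(dock)}, keep {have(k2), open(d_dock_kitchen), open(d_office_kitchen)}, require {at(bay), open(d_dock_bay)}
    → {at(bay), have(k2), open(d_dock_bay), open(d_dock_kitchen), open(d_office_kitchen)}
  through step 1 (unlock(d_office_kitchen)): drop {open(d_office_kitchen)}, keep {at(bay), have(k2), open(d_dock_bay), open(d_dock_kitchen)}, require {have(k1), locked(d_office_kitchen)}
    → {at(bay), have(k1), have(k2), locked(d_office_kitchen), open(d_dock_bay), open(d_dock_kitchen)}

== RESULT ==
["at(bay)", "have(k1)", "have(k2)", "locked(d_office_kitchen)", "open(d_dock_bay)", "open(d_dock_kitchen)"]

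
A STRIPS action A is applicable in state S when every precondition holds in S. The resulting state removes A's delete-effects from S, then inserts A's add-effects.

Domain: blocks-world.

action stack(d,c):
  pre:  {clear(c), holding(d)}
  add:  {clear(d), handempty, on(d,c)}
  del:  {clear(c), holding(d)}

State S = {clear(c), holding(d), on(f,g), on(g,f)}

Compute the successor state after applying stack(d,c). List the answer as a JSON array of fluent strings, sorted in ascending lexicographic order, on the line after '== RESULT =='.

Progress:
  pre ⊆ S: {clear(c), holding(d)} ⊆ S  — applicable
  S \ del = {on(f,g), on(g,f)}
  ∪ add   = {clear(d), handempty, on(d,c), on(f,g), on(g,f)}

== RESULT ==
["clear(d)", "handempty", "on(d,c)", "on(f,g)", "on(g,f)"]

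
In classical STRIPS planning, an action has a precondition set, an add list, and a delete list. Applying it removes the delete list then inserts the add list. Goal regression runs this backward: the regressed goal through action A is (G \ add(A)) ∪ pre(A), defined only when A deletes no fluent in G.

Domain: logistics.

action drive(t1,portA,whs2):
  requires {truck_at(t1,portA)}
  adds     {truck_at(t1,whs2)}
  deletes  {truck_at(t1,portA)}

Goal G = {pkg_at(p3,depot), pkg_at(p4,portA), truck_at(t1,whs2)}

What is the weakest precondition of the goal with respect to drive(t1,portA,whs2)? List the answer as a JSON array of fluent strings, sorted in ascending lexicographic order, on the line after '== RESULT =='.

Compute (G \ add) ∪ pre:
  G ∩ del = {}  (empty — regression defined)
  G \ add = {pkg_at(p3,depot), pkg_at(p4,portA), truck_at(t1,whs2)} \ {truck_at(t1,whs2)} = {pkg_at(p3,depot), pkg_at(p4,portA)}
  ∪ pre   = {pkg_at(p3,depot), pkg_at(p4,portA)} ∪ {truck_at(t1,portA)}
          = {pkg_at(p3,depot), pkg_at(p4,portA), truck_at(t1,portA)}

== RESULT ==
["pkg_at(p3,depot)", "pkg_at(p4,portA)", "truck_at(t1,portA)"]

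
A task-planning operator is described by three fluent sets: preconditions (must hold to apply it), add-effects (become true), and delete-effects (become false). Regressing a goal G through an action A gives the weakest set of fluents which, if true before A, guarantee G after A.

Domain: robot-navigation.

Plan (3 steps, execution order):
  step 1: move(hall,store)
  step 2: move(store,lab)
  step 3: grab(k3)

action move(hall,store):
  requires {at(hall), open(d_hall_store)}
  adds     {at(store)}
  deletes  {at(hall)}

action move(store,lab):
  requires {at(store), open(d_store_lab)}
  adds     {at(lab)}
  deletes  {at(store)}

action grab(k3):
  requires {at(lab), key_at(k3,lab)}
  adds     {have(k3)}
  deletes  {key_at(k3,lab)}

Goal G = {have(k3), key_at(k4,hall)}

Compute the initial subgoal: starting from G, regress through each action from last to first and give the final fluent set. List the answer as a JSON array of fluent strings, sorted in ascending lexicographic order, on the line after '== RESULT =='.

Work backward from the goal:
  through step 3 (grab(k3)): drop {have(k3)}, keep {key_at(k4,hall)}, require {at(lab), key_at(k3,lab)}
    → {at(lab), key_at(k3,lab), key_at(k4,hall)}
  through step 2 (move(store,lab)): drop {at(lab)}, keep {key_at(k3,lab), key_at(k4,hall)}, require {at(store), open(d_store_lab)}
    → {at(store), key_at(k3,lab), key_at(k4,hall), open(d_store_lab)}
  through step 1 (move(hall,store)): drop {at(store)}, keep {key_at(k3,lab), key_at(k4,hall), open(d_store_lab)}, require {at(hall), open(d_hall_store)}
    → {at(hall), key_at(k3,lab), key_at(k4,hall), open(d_hall_store), open(d_store_lab)}

== RESULT ==
["at(hall)", "key_at(k3,lab)", "key_at(k4,hall)", "open(d_hall_store)", "open(d_store_lab)"]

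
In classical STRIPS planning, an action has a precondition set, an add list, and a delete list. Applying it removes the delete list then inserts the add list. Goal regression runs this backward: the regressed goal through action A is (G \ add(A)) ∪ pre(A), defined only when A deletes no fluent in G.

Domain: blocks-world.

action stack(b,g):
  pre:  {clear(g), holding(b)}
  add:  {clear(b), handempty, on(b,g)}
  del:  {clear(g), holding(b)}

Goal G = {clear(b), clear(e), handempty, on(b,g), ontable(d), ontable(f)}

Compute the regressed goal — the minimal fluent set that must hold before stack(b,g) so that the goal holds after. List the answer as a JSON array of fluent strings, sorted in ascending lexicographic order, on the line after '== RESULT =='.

Regress:
  G ∩ del = {}  (empty — regression defined)
  G \ add = {clear(b), clear(e), handempty, on(b,g), ontable(d), ontable(f)} \ {clear(b), handempty, on(b,g)} = {clear(e), ontable(d), ontable(f)}
  ∪ pre   = {clear(e), ontable(d), ontable(f)} ∪ {clear(g), holding(b)}
          = {clear(e), clear(g), holding(b), ontable(d), ontable(f)}

== RESULT ==
["clear(e)", "clear(g)", "holding(b)", "ontable(d)", "ontable(f)"]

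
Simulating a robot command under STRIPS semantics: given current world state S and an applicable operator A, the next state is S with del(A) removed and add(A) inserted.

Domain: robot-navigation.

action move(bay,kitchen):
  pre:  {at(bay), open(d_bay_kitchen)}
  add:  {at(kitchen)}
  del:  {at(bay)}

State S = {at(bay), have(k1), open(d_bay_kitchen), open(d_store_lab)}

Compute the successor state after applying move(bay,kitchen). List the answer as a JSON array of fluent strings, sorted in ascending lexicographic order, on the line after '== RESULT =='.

Compute (S \ del) ∪ add:
  pre ⊆ S: {at(bay), open(d_bay_kitchen)} ⊆ S  — applicable
  S \ del = {have(k1), open(d_bay_kitchen), open(d_store_lab)}
  ∪ add   = {at(kitchen), have(k1), open(d_bay_kitchen), open(d_store_lab)}

== RESULT ==
["at(kitchen)", "have(k1)", "open(d_bay_kitchen)", "open(d_store_lab)"]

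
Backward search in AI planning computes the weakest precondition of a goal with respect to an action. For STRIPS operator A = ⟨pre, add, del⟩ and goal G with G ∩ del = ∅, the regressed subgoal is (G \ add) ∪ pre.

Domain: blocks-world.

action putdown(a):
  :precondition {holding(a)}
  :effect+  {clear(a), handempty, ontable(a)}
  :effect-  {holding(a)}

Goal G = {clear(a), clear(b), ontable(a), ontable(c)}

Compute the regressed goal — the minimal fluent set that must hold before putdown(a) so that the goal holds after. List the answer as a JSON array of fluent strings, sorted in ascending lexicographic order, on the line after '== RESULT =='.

Compute (G \ add) ∪ pre:
  G ∩ del = {}  (empty — regression defined)
  G \ add = {clear(a), clear(b), ontable(a), ontable(c)} \ {clear(a), handempty, ontable(a)} = {clear(b), ontable(c)}
  ∪ pre   = {clear(b), ontable(c)} ∪ {holding(a)}
          = {clear(b), holding(a), ontable(c)}

== RESULT ==
["clear(b)", "holding(a)", "ontable(c)"]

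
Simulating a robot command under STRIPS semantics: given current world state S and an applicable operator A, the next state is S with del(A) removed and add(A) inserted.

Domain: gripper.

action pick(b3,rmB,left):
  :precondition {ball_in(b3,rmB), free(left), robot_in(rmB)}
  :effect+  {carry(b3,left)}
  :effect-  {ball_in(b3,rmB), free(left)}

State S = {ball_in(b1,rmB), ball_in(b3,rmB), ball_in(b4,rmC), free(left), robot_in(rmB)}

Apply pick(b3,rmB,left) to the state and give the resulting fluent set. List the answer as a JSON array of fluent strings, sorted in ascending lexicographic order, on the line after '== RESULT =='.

Progress:
  pre ⊆ S: {ball_in(b3,rmB), free(left), robot_in(rmB)} ⊆ S  — applicable
  S \ del = {ball_in(b1,rmB), ball_in(b4,rmC), robot_in(rmB)}
  ∪ add   = {ball_in(b1,rmB), ball_in(b4,rmC), carry(b3,left), robot_in(rmB)}

== RESULT ==
["ball_in(b1,rmB)", "ball_in(b4,rmC)", "carry(b3,left)", "robot_in(rmB)"]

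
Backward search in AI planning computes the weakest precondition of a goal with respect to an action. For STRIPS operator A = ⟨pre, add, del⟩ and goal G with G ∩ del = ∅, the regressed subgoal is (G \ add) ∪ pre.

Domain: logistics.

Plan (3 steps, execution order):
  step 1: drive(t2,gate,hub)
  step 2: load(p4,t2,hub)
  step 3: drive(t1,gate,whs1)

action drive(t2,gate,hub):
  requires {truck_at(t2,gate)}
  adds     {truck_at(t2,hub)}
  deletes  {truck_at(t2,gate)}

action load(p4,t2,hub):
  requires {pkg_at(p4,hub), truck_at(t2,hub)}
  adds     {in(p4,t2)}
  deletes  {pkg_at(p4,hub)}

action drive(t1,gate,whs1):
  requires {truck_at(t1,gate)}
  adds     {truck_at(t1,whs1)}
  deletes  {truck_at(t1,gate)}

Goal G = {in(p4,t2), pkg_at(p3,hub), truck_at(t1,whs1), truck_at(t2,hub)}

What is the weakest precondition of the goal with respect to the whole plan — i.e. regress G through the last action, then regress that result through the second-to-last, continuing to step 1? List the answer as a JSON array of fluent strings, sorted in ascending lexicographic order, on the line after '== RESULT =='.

Regress step by step:
  through step 3 (drive(t1,gate,whs1)): drop {truck_at(t1,whs1)}, keep {in(p4,t2), pkg_at(p3,hub), truck_at(t2,hub)}, require {truck_at(t1,gate)}
    → {in(p4,t2), pkg_at(p3,hub), truck_at(t1,gate), truck_at(t2,hub)}
  through step 2 (load(p4,t2,hub)): drop {in(p4,t2)}, keep {pkg_at(p3,hub), truck_at(t1,gate), truck_at(t2,hub)}, require {pkg_at(p4,hub), truck_at(t2,hub)}
    → {pkg_at(p3,hub), pkg_at(p4,hub), truck_at(t1,gate), truck_at(t2,hub)}
  through step 1 (drive(t2,gate,hub)): drop {truck_at(t2,hub)}, keep {pkg_at(p3,hub), pkg_at(p4,hub), truck_at(t1,gate)}, require {truck_at(t2,gate)}
    → {pkg_at(p3,hub), pkg_at(p4,hub), truck_at(t1,gate), truck_at(t2,gate)}

== RESULT ==
["pkg_at(p3,hub)", "pkg_at(p4,hub)", "truck_at(t1,gate)", "truck_at(t2,gate)"]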